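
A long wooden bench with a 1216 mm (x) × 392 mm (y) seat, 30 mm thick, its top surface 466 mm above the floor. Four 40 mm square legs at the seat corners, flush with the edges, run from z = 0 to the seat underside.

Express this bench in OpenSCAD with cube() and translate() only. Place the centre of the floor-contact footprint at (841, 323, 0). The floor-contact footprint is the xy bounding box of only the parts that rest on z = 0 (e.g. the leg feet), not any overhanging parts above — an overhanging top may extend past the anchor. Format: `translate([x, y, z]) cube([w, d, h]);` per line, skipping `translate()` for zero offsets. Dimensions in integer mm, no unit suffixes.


// leg_h = 466 − 30 = 436
translate([233, 127, 436]) cube([1216, 392, 30]);
translate([233, 127, 0]) cube([40, 40, 436]);
translate([233, 479, 0]) cube([40, 40, 436]);
translate([1409, 127, 0]) cube([40, 40, 436]);
translate([1409, 479, 0]) cube([40, 40, 436]);


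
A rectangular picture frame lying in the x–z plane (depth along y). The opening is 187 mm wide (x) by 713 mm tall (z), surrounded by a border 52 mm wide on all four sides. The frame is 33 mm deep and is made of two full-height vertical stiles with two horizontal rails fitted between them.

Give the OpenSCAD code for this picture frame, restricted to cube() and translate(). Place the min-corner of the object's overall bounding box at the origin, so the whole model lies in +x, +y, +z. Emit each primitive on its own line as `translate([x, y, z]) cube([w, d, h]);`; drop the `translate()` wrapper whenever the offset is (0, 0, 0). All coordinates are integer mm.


cube([52, 33, 817]);
translate([239, 0, 0]) cube([52, 33, 817]);
translate([52, 0, 0]) cube([187, 33, 52]);
translate([52, 0, 765]) cube([187, 33, 52]);


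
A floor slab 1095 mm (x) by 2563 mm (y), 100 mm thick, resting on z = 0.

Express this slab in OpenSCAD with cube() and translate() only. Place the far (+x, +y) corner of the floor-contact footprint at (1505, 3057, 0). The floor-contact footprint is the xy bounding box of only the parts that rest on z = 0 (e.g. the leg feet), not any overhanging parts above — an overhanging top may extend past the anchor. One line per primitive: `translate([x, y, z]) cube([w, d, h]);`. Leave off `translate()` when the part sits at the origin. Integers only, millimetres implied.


translate([410, 494, 0]) cube([1095, 2563, 100]);


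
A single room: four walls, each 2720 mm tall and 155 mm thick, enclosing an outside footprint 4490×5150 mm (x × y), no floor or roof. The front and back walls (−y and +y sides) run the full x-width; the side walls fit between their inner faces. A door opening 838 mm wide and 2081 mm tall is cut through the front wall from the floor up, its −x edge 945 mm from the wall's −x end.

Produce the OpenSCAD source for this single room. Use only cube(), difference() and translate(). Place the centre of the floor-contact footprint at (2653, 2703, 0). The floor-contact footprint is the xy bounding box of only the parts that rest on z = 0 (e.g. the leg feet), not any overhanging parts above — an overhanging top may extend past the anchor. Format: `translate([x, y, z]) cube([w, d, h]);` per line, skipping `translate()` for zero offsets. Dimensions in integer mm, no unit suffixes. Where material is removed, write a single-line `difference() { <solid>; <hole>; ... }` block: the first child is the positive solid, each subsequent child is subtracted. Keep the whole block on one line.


difference() { translate([408, 128, 0]) cube([4490, 155, 2720]); translate([1353, 128, 0]) cube([838, 155, 2081]); }
translate([408, 5123, 0]) cube([4490, 155, 2720]);
translate([408, 283, 0]) cube([155, 4840, 2720]);
translate([4743, 283, 0]) cube([155, 4840, 2720]);


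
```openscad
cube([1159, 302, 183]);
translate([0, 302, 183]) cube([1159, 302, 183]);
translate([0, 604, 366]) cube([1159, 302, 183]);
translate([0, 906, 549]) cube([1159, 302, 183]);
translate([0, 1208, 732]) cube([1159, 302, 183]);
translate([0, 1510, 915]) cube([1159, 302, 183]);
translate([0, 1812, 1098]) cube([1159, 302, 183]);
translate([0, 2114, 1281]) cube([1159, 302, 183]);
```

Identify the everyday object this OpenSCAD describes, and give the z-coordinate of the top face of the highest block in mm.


A staircase. The total rise is 1464 mm.

8 identical blocks, each offset up and back from the previous — a staircase. Each step is 183 mm tall and there are 8 of them, so the total rise is 8 × 183 = 1464 mm.


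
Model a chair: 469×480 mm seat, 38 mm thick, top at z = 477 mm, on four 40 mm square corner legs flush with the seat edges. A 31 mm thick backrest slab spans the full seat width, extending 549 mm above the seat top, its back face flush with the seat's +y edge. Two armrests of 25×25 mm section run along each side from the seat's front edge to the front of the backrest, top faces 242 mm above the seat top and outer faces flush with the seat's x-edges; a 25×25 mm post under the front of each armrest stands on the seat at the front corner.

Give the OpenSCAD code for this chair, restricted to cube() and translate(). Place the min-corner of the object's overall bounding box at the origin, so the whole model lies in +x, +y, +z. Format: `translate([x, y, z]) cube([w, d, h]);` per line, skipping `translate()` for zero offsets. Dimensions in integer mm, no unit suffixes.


// leg_h = 477 - 38 = 439
// arm post h = 242 - 25 = 217
translate([0, 0, 439]) cube([469, 480, 38]);
cube([40, 40, 439]);
translate([429, 0, 0]) cube([40, 40, 439]);
translate([0, 440, 0]) cube([40, 40, 439]);
translate([429, 440, 0]) cube([40, 40, 439]);
translate([0, 449, 477]) cube([469, 31, 549]);
translate([0, 0, 694]) cube([25, 449, 25]);
translate([444, 0, 694]) cube([25, 449, 25]);
translate([0, 0, 477]) cube([25, 25, 217]);
translate([444, 0, 477]) cube([25, 25, 217]);


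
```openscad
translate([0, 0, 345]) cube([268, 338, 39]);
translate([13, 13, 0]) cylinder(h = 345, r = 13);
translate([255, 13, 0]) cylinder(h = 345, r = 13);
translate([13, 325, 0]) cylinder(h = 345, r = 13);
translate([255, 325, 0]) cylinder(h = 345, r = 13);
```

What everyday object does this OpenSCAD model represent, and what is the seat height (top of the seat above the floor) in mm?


A stool. The seat height is 384 mm.

A 268×338×39 slab at z = 345 on four corner cylinders — a stool. The seat top is 345 + 39 = 384 mm.


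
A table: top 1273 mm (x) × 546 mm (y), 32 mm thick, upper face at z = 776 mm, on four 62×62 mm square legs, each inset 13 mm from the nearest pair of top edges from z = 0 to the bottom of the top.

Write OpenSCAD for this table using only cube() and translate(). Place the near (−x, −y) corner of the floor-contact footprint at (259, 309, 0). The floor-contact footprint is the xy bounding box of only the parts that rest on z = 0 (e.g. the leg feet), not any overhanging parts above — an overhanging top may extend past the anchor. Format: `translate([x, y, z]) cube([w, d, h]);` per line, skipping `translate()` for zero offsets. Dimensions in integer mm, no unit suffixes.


translate([246, 296, 744]) cube([1273, 546, 32]);
translate([259, 309, 0]) cube([62, 62, 744]);
translate([1444, 309, 0]) cube([62, 62, 744]);
translate([259, 767, 0]) cube([62, 62, 744]);
translate([1444, 767, 0]) cube([62, 62, 744]);


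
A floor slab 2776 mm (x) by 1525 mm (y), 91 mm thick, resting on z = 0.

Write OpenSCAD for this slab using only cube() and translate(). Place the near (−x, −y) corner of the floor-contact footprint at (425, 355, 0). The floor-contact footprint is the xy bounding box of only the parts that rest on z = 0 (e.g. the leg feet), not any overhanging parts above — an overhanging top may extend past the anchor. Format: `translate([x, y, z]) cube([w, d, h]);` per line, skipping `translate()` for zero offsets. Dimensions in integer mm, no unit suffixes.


translate([425, 355, 0]) cube([2776, 1525, 91]);


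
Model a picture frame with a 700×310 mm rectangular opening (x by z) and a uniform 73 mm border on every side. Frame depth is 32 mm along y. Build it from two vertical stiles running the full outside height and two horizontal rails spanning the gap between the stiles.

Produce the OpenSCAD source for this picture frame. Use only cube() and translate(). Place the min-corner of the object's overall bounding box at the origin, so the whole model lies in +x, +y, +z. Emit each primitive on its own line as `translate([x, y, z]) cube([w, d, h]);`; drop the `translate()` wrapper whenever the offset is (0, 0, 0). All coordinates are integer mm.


cube([73, 32, 456]);
translate([773, 0, 0]) cube([73, 32, 456]);
translate([73, 0, 0]) cube([700, 32, 73]);
translate([73, 0, 383]) cube([700, 32, 73]);


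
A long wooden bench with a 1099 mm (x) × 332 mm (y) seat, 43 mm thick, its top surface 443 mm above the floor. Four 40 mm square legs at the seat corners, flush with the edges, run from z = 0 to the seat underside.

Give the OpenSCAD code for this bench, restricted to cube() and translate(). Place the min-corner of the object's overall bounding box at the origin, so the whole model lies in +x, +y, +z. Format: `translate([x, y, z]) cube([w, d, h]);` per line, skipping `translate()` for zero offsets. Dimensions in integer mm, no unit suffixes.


translate([0, 0, 400]) cube([1099, 332, 43]);
cube([40, 40, 400]);
translate([0, 292, 0]) cube([40, 40, 400]);
translate([1059, 0, 0]) cube([40, 40, 400]);
translate([1059, 292, 0]) cube([40, 40, 400]);


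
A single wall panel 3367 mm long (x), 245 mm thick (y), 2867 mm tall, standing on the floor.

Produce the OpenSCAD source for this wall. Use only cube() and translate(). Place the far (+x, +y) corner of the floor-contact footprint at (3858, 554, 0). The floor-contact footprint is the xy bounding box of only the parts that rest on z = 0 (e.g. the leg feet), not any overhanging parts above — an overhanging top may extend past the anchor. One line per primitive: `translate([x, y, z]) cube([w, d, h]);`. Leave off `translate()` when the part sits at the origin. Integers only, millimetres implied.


translate([491, 309, 0]) cube([3367, 245, 2867]);


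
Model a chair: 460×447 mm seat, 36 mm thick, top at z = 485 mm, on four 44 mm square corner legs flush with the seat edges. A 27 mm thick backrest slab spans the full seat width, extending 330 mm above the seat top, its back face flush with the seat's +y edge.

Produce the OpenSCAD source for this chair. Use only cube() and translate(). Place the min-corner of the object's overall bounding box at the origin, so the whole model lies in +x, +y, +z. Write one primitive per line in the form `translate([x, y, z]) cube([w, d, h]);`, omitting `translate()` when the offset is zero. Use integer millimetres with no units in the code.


// leg_h = 485 - 36 = 449
translate([0, 0, 449]) cube([460, 447, 36]);
cube([44, 44, 449]);
translate([416, 0, 0]) cube([44, 44, 449]);
translate([0, 403, 0]) cube([44, 44, 449]);
translate([416, 403, 0]) cube([44, 44, 449]);
translate([0, 420, 485]) cube([460, 27, 330]);


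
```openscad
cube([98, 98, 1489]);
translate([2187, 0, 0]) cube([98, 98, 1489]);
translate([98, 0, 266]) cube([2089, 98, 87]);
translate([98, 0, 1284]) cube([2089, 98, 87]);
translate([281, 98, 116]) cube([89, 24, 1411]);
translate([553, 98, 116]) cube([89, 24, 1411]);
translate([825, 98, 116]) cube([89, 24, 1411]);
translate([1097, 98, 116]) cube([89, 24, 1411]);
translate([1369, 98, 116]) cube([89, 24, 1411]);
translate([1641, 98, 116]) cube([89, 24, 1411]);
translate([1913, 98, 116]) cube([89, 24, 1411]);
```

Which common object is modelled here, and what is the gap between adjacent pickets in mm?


A fence section. The picket gap is 183 mm.

Two posts, two rails, 7 pickets — a fence section. Span 2089 mm holds 7 pickets of 89 mm with 8 equal gaps: ⌊(2089 − 7·89) / 8⌋ = 183 mm.


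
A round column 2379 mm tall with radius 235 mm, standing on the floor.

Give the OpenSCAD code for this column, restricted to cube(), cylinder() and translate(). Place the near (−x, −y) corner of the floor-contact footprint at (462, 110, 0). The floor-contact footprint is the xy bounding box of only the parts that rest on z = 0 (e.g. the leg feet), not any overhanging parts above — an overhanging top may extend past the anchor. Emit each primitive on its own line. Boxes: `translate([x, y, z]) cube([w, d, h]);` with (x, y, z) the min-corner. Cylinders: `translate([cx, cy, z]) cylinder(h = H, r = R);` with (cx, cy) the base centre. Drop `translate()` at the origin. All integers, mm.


translate([697, 345, 0]) cylinder(h = 2379, r = 235);


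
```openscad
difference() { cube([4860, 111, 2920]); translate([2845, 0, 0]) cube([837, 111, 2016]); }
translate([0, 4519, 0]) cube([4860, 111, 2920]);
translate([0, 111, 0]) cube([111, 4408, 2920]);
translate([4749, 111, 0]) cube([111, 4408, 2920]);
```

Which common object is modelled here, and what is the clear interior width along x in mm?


A single room. The interior width is 4638 mm.

Four walls enclosing a rectangle with a door in the front wall — a room. Outside width 4860 minus two 111 mm walls gives 4638 mm.


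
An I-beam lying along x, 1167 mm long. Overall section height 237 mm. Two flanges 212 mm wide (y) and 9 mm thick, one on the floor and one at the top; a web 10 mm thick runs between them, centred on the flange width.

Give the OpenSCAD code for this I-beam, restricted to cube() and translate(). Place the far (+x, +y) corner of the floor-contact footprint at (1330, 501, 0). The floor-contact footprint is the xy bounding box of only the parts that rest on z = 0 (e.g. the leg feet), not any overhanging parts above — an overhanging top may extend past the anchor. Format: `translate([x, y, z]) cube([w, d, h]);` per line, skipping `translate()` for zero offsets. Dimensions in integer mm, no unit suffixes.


translate([163, 289, 0]) cube([1167, 212, 9]);
translate([163, 390, 9]) cube([1167, 10, 219]);
translate([163, 289, 228]) cube([1167, 212, 9]);


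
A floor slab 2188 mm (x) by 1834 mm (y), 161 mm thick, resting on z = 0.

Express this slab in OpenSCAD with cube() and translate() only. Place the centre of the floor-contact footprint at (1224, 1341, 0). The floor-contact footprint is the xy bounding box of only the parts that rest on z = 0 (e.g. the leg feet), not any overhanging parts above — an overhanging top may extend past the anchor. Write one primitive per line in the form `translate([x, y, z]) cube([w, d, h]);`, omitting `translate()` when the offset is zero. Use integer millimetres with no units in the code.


translate([130, 424, 0]) cube([2188, 1834, 161]);


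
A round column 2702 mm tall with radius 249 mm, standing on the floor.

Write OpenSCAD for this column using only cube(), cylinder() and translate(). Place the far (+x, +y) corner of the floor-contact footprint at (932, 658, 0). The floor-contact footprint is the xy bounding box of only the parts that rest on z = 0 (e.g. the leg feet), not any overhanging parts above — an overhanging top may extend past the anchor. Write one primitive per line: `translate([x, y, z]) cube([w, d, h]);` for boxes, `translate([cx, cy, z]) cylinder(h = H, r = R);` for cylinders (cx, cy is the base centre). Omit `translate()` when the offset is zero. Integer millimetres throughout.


translate([683, 409, 0]) cylinder(h = 2702, r = 249);


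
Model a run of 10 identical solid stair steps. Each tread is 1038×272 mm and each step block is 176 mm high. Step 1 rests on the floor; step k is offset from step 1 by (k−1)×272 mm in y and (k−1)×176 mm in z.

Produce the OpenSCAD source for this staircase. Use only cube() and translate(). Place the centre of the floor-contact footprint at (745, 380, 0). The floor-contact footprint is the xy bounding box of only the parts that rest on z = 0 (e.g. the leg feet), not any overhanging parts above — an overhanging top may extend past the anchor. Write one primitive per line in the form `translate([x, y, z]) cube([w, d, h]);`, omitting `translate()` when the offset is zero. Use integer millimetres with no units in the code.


translate([226, 244, 0]) cube([1038, 272, 176]);
translate([226, 516, 176]) cube([1038, 272, 176]);
translate([226, 788, 352]) cube([1038, 272, 176]);
translate([226, 1060, 528]) cube([1038, 272, 176]);
translate([226, 1332, 704]) cube([1038, 272, 176]);
translate([226, 1604, 880]) cube([1038, 272, 176]);
translate([226, 1876, 1056]) cube([1038, 272, 176]);
translate([226, 2148, 1232]) cube([1038, 272, 176]);
translate([226, 2420, 1408]) cube([1038, 272, 176]);
translate([226, 2692, 1584]) cube([1038, 272, 176]);


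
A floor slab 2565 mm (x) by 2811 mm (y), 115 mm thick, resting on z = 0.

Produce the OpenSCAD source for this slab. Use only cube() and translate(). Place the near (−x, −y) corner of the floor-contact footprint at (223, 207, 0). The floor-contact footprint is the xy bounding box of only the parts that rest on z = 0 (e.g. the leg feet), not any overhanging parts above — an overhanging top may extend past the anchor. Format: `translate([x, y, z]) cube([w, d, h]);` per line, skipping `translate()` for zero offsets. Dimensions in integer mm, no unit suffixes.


translate([223, 207, 0]) cube([2565, 2811, 115]);


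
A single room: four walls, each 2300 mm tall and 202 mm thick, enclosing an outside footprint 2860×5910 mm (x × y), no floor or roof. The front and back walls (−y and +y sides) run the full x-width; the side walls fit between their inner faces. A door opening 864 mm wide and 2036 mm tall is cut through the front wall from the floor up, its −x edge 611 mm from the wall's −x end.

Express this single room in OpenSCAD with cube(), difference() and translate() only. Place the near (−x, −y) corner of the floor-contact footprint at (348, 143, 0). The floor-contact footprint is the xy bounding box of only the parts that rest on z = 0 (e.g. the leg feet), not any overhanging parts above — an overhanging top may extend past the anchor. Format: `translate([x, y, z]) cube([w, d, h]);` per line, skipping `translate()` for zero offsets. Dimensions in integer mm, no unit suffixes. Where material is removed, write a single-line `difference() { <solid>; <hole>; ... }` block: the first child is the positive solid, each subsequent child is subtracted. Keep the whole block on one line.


difference() { translate([348, 143, 0]) cube([2860, 202, 2300]); translate([959, 143, 0]) cube([864, 202, 2036]); }
translate([348, 5851, 0]) cube([2860, 202, 2300]);
translate([348, 345, 0]) cube([202, 5506, 2300]);
translate([3006, 345, 0]) cube([202, 5506, 2300]);


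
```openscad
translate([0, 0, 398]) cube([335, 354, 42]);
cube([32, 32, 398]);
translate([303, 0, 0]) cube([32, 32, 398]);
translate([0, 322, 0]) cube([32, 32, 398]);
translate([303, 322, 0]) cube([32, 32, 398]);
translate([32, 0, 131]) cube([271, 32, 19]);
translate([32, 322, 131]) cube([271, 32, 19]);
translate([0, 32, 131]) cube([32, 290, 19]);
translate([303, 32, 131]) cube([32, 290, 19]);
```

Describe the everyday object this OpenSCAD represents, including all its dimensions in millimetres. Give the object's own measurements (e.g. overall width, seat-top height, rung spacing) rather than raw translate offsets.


A simple wooden stool: a rectangular seat 335 mm (x) by 354 mm (y), 42 mm thick, top face at z = 440 mm, on four square legs, each 32×32 mm in cross-section. The legs rest on z = 0, each flush with a corner of the seat. Four stretchers, 32 mm wide and 19 mm tall, connect adjacent legs with their undersides at z = 131 mm, each running between the inner faces of the legs it joins and aligned with the legs' outer faces on the other axis.


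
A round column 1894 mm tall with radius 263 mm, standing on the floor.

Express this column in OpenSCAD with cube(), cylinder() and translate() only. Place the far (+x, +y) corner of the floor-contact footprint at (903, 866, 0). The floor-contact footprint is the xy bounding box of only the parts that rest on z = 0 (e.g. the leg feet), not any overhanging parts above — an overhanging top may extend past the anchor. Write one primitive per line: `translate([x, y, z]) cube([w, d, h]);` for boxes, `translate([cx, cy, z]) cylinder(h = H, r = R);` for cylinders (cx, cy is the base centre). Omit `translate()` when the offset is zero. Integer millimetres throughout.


translate([640, 603, 0]) cylinder(h = 1894, r = 263);


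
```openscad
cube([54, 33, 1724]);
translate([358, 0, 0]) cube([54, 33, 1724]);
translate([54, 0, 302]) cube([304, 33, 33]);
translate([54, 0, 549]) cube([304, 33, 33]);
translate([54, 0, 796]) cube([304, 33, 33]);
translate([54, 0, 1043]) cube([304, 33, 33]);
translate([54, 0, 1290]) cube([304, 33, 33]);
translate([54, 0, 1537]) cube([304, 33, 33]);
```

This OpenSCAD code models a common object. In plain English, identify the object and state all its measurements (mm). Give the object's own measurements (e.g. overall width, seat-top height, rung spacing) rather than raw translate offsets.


A straight ladder. Two 54×33 mm vertical rails, 1724 mm tall, stand 412 mm apart (outside-to-outside) with their front faces coplanar on the −y side. 6 rungs, each 33 mm deep and 33 mm tall, span between the inner faces of the rails, front faces flush with the rails. The lowest rung's underside is at z = 302 mm and rungs are spaced 247 mm apart (underside to underside).


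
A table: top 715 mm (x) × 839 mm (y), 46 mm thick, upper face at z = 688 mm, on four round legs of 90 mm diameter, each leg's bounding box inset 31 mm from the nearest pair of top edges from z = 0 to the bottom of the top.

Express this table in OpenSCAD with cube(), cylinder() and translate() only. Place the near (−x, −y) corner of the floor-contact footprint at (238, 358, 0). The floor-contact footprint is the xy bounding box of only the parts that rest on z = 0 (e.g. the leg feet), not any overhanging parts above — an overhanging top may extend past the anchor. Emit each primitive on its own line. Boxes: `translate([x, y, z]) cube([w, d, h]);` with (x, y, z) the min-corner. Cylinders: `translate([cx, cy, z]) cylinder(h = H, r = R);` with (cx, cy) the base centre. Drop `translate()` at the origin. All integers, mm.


translate([207, 327, 642]) cube([715, 839, 46]);
translate([283, 403, 0]) cylinder(h = 642, r = 45);
translate([846, 403, 0]) cylinder(h = 642, r = 45);
translate([283, 1090, 0]) cylinder(h = 642, r = 45);
translate([846, 1090, 0]) cylinder(h = 642, r = 45);


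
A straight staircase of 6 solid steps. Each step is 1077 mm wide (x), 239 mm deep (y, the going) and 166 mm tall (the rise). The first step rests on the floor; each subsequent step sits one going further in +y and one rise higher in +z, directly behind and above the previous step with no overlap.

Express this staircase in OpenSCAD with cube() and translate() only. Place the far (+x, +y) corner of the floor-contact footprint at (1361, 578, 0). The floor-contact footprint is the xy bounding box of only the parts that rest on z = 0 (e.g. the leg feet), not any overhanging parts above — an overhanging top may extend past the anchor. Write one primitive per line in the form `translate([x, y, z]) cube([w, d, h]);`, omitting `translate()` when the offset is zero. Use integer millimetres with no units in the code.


translate([284, 339, 0]) cube([1077, 239, 166]);
translate([284, 578, 166]) cube([1077, 239, 166]);
translate([284, 817, 332]) cube([1077, 239, 166]);
translate([284, 1056, 498]) cube([1077, 239, 166]);
translate([284, 1295, 664]) cube([1077, 239, 166]);
translate([284, 1534, 830]) cube([1077, 239, 166]);


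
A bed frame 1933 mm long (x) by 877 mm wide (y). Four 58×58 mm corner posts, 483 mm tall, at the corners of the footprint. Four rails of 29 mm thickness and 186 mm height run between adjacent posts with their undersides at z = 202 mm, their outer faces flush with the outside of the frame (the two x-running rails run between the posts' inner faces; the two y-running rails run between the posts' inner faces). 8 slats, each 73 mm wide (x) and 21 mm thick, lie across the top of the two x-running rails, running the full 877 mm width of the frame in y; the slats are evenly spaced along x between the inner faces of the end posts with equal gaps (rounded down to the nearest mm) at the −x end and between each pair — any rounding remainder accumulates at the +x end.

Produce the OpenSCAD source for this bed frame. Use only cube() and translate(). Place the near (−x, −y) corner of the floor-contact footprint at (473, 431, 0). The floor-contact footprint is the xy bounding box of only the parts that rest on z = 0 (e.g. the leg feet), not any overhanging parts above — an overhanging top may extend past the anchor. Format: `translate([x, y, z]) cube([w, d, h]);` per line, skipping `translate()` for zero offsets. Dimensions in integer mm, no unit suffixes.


translate([473, 431, 0]) cube([58, 58, 483]);
translate([473, 1250, 0]) cube([58, 58, 483]);
translate([2348, 431, 0]) cube([58, 58, 483]);
translate([2348, 1250, 0]) cube([58, 58, 483]);
translate([531, 431, 202]) cube([1817, 29, 186]);
translate([531, 1279, 202]) cube([1817, 29, 186]);
translate([473, 489, 202]) cube([29, 761, 186]);
translate([2377, 489, 202]) cube([29, 761, 186]);
translate([668, 431, 388]) cube([73, 877, 21]);
translate([878, 431, 388]) cube([73, 877, 21]);
translate([1088, 431, 388]) cube([73, 877, 21]);
translate([1298, 431, 388]) cube([73, 877, 21]);
translate([1508, 431, 388]) cube([73, 877, 21]);
translate([1718, 431, 388]) cube([73, 877, 21]);
translate([1928, 431, 388]) cube([73, 877, 21]);
translate([2138, 431, 388]) cube([73, 877, 21]);


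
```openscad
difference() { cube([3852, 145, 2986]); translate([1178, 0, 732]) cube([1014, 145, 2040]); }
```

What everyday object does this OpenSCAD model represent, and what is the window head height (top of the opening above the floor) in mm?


A wall with a window opening. The window head height is 2772 mm.

A wall with a rectangular opening subtracted — a window. Sill at z = 732, opening 2040 mm tall, so the head is at 732 + 2040 = 2772 mm.


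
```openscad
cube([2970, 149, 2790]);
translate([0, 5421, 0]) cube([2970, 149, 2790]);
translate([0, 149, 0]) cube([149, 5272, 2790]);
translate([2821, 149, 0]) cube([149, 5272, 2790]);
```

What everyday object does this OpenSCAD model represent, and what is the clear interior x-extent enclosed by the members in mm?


A house (or room) frame. The interior width is 2672 mm.

Four 2790 mm walls enclosing a rectangle with no floor or roof — a room or house frame. Outside width is 2970 mm and wall thickness is 149 mm, so the interior width is 2970 − 2 × 149 = 2672 mm.


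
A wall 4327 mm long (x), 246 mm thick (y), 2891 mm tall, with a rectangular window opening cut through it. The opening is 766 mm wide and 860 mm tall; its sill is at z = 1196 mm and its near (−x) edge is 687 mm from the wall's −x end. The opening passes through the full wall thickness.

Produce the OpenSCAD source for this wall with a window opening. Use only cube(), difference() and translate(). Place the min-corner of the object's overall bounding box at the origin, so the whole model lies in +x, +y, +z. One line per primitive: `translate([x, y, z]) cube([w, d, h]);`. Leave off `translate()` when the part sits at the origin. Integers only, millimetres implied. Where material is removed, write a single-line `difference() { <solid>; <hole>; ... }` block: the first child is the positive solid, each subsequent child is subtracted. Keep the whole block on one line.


difference() { cube([4327, 246, 2891]); translate([687, 0, 1196]) cube([766, 246, 860]); }


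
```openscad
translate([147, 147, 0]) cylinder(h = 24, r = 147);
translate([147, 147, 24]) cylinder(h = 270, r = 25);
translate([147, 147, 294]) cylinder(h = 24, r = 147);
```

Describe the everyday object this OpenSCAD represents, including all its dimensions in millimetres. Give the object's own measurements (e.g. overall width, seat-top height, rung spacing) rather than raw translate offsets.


A spool: two coaxial disc flanges of radius 147 mm and thickness 24 mm, joined by a core cylinder of radius 25 mm and height 270 mm. The lower flange rests on z = 0 and the three cylinders share a vertical axis.


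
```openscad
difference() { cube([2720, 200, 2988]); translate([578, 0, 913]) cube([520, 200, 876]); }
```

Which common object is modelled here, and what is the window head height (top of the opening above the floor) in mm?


A wall with a window opening. The window head height is 1789 mm.

A wall with a rectangular opening subtracted — a window. Sill at z = 913, opening 876 mm tall, so the head is at 913 + 876 = 1789 mm.


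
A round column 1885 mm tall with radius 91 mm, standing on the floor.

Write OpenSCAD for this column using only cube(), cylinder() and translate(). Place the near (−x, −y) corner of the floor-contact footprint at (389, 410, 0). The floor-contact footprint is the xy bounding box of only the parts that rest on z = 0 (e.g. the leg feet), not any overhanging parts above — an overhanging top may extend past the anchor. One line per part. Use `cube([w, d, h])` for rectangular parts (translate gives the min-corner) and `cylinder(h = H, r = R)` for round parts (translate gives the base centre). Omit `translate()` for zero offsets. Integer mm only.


translate([480, 501, 0]) cylinder(h = 1885, r = 91);


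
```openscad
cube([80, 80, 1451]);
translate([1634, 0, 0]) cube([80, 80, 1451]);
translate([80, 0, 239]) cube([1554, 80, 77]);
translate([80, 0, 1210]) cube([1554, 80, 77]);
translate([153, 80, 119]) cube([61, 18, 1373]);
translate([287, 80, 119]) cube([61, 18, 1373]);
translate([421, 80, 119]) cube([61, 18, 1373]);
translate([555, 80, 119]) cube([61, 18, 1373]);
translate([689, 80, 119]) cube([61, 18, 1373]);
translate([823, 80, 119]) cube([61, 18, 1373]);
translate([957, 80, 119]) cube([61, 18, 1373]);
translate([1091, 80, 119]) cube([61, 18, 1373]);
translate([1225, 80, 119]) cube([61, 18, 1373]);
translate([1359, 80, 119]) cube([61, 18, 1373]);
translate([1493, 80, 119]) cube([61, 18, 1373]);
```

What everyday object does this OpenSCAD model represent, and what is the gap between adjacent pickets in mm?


A fence section. The picket gap is 73 mm.

Two posts, two rails, 11 pickets — a fence section. Span 1554 mm holds 11 pickets of 61 mm with 12 equal gaps: ⌊(1554 − 11·61) / 12⌋ = 73 mm.


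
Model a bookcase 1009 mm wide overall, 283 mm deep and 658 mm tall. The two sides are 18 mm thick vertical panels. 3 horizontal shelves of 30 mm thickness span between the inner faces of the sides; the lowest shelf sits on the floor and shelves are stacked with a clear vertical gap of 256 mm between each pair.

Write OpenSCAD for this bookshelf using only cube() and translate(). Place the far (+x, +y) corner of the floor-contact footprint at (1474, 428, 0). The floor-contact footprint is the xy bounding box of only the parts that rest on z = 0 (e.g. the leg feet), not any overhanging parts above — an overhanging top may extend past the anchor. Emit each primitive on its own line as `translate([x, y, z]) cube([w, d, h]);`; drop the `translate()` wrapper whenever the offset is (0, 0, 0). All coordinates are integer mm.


translate([465, 145, 0]) cube([18, 283, 658]);
translate([1456, 145, 0]) cube([18, 283, 658]);
translate([483, 145, 0]) cube([973, 283, 30]);
translate([483, 145, 286]) cube([973, 283, 30]);
translate([483, 145, 572]) cube([973, 283, 30]);


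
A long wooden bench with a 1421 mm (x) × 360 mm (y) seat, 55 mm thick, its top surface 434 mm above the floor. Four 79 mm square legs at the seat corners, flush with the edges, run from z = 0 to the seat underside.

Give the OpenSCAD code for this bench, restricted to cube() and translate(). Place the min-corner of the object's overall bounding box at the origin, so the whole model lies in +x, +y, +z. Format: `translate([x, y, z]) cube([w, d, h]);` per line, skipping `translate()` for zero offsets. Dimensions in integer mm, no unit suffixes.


translate([0, 0, 379]) cube([1421, 360, 55]);
cube([79, 79, 379]);
translate([0, 281, 0]) cube([79, 79, 379]);
translate([1342, 0, 0]) cube([79, 79, 379]);
translate([1342, 281, 0]) cube([79, 79, 379]);


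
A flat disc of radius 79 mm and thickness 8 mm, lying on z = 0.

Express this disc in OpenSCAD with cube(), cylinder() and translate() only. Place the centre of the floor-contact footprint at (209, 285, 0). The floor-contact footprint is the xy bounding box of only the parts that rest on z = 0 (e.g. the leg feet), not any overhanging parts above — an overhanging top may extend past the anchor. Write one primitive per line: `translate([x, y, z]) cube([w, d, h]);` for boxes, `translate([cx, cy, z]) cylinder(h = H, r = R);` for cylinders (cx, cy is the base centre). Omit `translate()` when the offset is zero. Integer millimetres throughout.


translate([209, 285, 0]) cylinder(h = 8, r = 79);


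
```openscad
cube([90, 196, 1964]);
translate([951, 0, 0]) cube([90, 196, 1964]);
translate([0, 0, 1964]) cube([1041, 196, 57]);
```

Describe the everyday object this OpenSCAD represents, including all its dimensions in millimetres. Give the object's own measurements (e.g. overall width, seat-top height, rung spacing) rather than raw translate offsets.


A door frame. The clear opening is 861 mm wide and 1964 mm high. Two 90 mm wide jambs, 196 mm deep, stand either side of the opening from the floor to the top of the opening. A 57 mm thick head sits across the top of both jambs, spanning the full outside width of the frame.


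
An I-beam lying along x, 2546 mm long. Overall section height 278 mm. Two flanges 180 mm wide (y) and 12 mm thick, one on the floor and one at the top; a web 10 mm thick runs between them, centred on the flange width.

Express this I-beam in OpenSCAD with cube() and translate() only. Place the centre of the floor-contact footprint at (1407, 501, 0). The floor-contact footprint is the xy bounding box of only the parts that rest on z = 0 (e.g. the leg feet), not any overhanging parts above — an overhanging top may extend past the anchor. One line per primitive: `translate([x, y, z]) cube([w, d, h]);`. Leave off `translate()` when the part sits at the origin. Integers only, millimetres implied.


translate([134, 411, 0]) cube([2546, 180, 12]);
translate([134, 496, 12]) cube([2546, 10, 254]);
translate([134, 411, 266]) cube([2546, 180, 12]);


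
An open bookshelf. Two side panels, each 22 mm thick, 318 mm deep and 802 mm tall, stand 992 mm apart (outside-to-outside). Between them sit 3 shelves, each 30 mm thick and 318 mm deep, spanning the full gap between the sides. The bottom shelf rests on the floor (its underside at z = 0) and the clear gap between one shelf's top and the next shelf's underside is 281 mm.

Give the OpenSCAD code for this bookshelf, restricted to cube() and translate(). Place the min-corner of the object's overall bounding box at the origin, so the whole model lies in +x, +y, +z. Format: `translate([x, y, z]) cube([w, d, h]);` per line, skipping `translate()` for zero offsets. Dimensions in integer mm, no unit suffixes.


cube([22, 318, 802]);
translate([970, 0, 0]) cube([22, 318, 802]);
translate([22, 0, 0]) cube([948, 318, 30]);
translate([22, 0, 311]) cube([948, 318, 30]);
translate([22, 0, 622]) cube([948, 318, 30]);


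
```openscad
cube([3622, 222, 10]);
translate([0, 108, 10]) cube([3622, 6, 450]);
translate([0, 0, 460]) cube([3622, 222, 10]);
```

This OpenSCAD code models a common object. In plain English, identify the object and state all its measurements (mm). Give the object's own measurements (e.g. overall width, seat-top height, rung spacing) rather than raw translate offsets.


An I-beam lying along x, 3622 mm long. Overall section height 470 mm. Two flanges 222 mm wide (y) and 10 mm thick, one on the floor and one at the top; a web 6 mm thick runs between them, centred on the flange width.


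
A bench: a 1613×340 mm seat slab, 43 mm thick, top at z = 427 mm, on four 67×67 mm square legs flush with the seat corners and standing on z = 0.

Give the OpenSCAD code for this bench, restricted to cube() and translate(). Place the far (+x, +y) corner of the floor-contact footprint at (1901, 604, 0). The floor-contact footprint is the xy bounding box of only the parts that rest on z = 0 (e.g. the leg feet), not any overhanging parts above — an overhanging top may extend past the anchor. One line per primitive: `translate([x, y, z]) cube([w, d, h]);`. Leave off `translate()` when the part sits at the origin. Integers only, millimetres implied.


// leg_h = 427 − 43 = 384
translate([288, 264, 384]) cube([1613, 340, 43]);
translate([288, 264, 0]) cube([67, 67, 384]);
translate([288, 537, 0]) cube([67, 67, 384]);
translate([1834, 264, 0]) cube([67, 67, 384]);
translate([1834, 537, 0]) cube([67, 67, 384]);


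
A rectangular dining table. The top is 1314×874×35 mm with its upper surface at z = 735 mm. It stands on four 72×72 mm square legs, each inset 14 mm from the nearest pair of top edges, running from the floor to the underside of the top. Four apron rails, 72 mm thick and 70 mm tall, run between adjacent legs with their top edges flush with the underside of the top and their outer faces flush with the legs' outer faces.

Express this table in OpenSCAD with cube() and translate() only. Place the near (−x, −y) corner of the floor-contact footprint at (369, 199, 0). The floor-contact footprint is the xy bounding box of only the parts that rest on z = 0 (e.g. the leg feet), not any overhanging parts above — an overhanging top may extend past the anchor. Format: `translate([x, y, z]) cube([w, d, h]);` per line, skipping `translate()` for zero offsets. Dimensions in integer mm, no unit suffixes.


translate([355, 185, 700]) cube([1314, 874, 35]);
translate([369, 199, 0]) cube([72, 72, 700]);
translate([1583, 199, 0]) cube([72, 72, 700]);
translate([369, 973, 0]) cube([72, 72, 700]);
translate([1583, 973, 0]) cube([72, 72, 700]);
translate([441, 199, 630]) cube([1142, 72, 70]);
translate([441, 973, 630]) cube([1142, 72, 70]);
translate([369, 271, 630]) cube([72, 702, 70]);
translate([1583, 271, 630]) cube([72, 702, 70]);


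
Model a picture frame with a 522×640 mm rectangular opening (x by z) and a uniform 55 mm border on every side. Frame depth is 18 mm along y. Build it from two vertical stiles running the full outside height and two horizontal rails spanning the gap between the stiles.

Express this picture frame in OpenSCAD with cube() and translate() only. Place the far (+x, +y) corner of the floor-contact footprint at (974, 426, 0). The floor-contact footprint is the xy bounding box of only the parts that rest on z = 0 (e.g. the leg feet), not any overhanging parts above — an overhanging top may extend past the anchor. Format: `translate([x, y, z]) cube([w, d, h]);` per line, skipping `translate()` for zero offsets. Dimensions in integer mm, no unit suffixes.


translate([342, 408, 0]) cube([55, 18, 750]);
translate([919, 408, 0]) cube([55, 18, 750]);
translate([397, 408, 0]) cube([522, 18, 55]);
translate([397, 408, 695]) cube([522, 18, 55]);


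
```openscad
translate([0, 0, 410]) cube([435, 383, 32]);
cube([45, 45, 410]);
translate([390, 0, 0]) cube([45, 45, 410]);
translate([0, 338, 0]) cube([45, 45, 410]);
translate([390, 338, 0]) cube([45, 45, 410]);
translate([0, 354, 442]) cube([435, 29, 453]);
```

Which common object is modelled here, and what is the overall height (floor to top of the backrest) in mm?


A chair. The overall height is 895 mm.

A slab on four corner posts with a tall panel at the back — a chair. The seat slab sits at z = 410 with thickness 32, and the 453 mm backrest starts at the seat top, so the overall height is 410 + 32 + 453 = 895 mm.


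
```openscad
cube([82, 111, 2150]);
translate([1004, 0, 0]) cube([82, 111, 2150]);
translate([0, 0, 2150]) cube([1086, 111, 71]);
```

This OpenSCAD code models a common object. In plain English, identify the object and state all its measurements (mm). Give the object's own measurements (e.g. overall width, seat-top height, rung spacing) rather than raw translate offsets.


A door frame. The clear opening is 922 mm wide and 2150 mm high. Two 82 mm wide jambs, 111 mm deep, stand either side of the opening from the floor to the top of the opening. A 71 mm thick head sits across the top of both jambs, spanning the full outside width of the frame.
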